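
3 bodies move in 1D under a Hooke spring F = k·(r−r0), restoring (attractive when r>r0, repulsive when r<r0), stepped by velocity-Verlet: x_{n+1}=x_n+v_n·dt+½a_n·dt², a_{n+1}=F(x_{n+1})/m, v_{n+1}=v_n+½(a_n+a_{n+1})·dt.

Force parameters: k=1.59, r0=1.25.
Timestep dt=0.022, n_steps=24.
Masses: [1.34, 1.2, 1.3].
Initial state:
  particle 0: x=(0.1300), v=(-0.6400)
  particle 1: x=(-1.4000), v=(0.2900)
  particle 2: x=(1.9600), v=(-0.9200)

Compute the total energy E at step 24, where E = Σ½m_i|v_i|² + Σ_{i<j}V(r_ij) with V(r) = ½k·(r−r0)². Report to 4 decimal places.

4.7427

step 0: x0=(0.1300) x1=(-1.4000) x2=(1.9600)
step 1: x0=(0.1160) x1=(-1.3929) x2=(1.9390)
step 2: x0=(0.1022) x1=(-1.3842) x2=(1.9164)
step 3: x0=(0.0886) x1=(-1.3741) x2=(1.8922)
step 4: x0=(0.0751) x1=(-1.3625) x2=(1.8665)
step 5: x0=(0.0619) x1=(-1.3496) x2=(1.8394)
step 6: x0=(0.0489) x1=(-1.3353) x2=(1.8107)
step 7: x0=(0.0361) x1=(-1.3198) x2=(1.7807)
step 8: x0=(0.0235) x1=(-1.3029) x2=(1.7492)
step 9: x0=(0.0112) x1=(-1.2849) x2=(1.7164)
step 10: x0=(-0.0009) x1=(-1.2657) x2=(1.6823)
step 11: x0=(-0.0128) x1=(-1.2454) x2=(1.6470)
step 12: x0=(-0.0244) x1=(-1.2241) x2=(1.6104)
step 13: x0=(-0.0358) x1=(-1.2017) x2=(1.5727)
step 14: x0=(-0.0469) x1=(-1.1785) x2=(1.5338)
step 15: x0=(-0.0578) x1=(-1.1544) x2=(1.4939)
step 16: x0=(-0.0684) x1=(-1.1295) x2=(1.4530)
step 17: x0=(-0.0787) x1=(-1.1039) x2=(1.4111)
step 18: x0=(-0.0888) x1=(-1.0775) x2=(1.3683)
step 19: x0=(-0.0986) x1=(-1.0506) x2=(1.3248)
step 20: x0=(-0.1081) x1=(-1.0232) x2=(1.2804)
step 21: x0=(-0.1174) x1=(-0.9953) x2=(1.2353)
step 22: x0=(-0.1264) x1=(-0.9670) x2=(1.1896)
step 23: x0=(-0.1351) x1=(-0.9384) x2=(1.1433)
step 24: x0=(-0.1435) x1=(-0.9096) x2=(1.0965)
step 0 velocities: v0=(-0.6400) v1=(0.2900) v2=(-0.9200)
step 0: KE=0.8751, PE=3.8692, E=4.7442
step 24 velocities: v0=(-0.3775) v1=(1.3153) v2=(-2.1370)
step 24: KE=4.1019, PE=0.6408, E=4.7427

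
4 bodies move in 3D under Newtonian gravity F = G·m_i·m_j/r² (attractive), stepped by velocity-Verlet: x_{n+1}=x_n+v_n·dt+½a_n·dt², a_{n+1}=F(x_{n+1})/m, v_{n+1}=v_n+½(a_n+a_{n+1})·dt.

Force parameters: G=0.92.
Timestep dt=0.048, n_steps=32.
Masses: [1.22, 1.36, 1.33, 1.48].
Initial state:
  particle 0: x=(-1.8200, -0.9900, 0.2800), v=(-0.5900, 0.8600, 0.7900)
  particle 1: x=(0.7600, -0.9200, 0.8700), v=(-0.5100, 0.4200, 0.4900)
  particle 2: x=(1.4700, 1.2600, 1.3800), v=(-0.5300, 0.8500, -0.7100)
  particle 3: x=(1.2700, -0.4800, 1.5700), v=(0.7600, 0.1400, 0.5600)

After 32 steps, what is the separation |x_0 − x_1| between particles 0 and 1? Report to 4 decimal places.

3.5763

step 0: x0=(-1.8200, -0.9900, 0.2800) x1=(0.7600, -0.9200, 0.8700) x2=(1.4700, 1.2600, 1.3800) x3=(1.2700, -0.4800, 1.5700)
step 1: x0=(-1.8479, -0.9486, 0.3180) x1=(0.7363, -0.8989, 0.8947) x2=(1.4444, 1.3000, 1.3459) x3=(1.3056, -0.4735, 1.5957)
step 2: x0=(-1.8751, -0.9072, 0.3563) x1=(0.7142, -0.8759, 0.9217) x2=(1.4184, 1.3385, 1.3118) x3=(1.3395, -0.4675, 1.6191)
step 3: x0=(-1.9015, -0.8655, 0.3948) x1=(0.6937, -0.8513, 0.9507) x2=(1.3921, 1.3755, 1.2777) x3=(1.3715, -0.4617, 1.6405)
step 4: x0=(-1.9271, -0.8238, 0.4335) x1=(0.6749, -0.8251, 0.9816) x2=(1.3655, 1.4110, 1.2437) x3=(1.4015, -0.4562, 1.6599)
step 5: x0=(-1.9519, -0.7819, 0.4724) x1=(0.6577, -0.7974, 1.0143) x2=(1.3386, 1.4452, 1.2098) x3=(1.4297, -0.4508, 1.6773)
step 6: x0=(-1.9760, -0.7400, 0.5115) x1=(0.6424, -0.7684, 1.0486) x2=(1.3115, 1.4779, 1.1760) x3=(1.4558, -0.4456, 1.6931)
step 7: x0=(-1.9993, -0.6979, 0.5508) x1=(0.6288, -0.7382, 1.0845) x2=(1.2842, 1.5093, 1.1424) x3=(1.4798, -0.4404, 1.7071)
step 8: x0=(-2.0218, -0.6557, 0.5903) x1=(0.6170, -0.7067, 1.1218) x2=(1.2566, 1.5394, 1.1089) x3=(1.5018, -0.4352, 1.7195)
step 9: x0=(-2.0436, -0.6134, 0.6299) x1=(0.6071, -0.6740, 1.1604) x2=(1.2289, 1.5682, 1.0757) x3=(1.5215, -0.4300, 1.7303)
step 10: x0=(-2.0647, -0.5710, 0.6697) x1=(0.5991, -0.6403, 1.2002) x2=(1.2010, 1.5957, 1.0426) x3=(1.5391, -0.4247, 1.7397)
step 11: x0=(-2.0850, -0.5285, 0.7096) x1=(0.5931, -0.6056, 1.2412) x2=(1.1729, 1.6221, 1.0098) x3=(1.5544, -0.4194, 1.7477)
step 12: x0=(-2.1046, -0.4859, 0.7498) x1=(0.5891, -0.5699, 1.2833) x2=(1.1447, 1.6472, 0.9772) x3=(1.5673, -0.4139, 1.7544)
step 13: x0=(-2.1234, -0.4432, 0.7900) x1=(0.5872, -0.5334, 1.3264) x2=(1.1163, 1.6711, 0.9450) x3=(1.5778, -0.4082, 1.7598)
step 14: x0=(-2.1415, -0.4004, 0.8304) x1=(0.5876, -0.4960, 1.3703) x2=(1.0877, 1.6938, 0.9130) x3=(1.5859, -0.4024, 1.7640)
step 15: x0=(-2.1588, -0.3576, 0.8709) x1=(0.5902, -0.4578, 1.4151) x2=(1.0590, 1.7154, 0.8813) x3=(1.5913, -0.3962, 1.7670)
step 16: x0=(-2.1755, -0.3146, 0.9115) x1=(0.5953, -0.4190, 1.4606) x2=(1.0302, 1.7359, 0.8500) x3=(1.5941, -0.3898, 1.7690)
step 17: x0=(-2.1914, -0.2716, 0.9523) x1=(0.6029, -0.3795, 1.5067) x2=(1.0013, 1.7552, 0.8191) x3=(1.5940, -0.3830, 1.7700)
step 18: x0=(-2.2066, -0.2284, 0.9931) x1=(0.6131, -0.3396, 1.5534) x2=(0.9722, 1.7735, 0.7885) x3=(1.5910, -0.3757, 1.7700)
step 19: x0=(-2.2211, -0.1852, 1.0341) x1=(0.6262, -0.2992, 1.6005) x2=(0.9430, 1.7907, 0.7583) x3=(1.5850, -0.3679, 1.7692)
step 20: x0=(-2.2348, -0.1419, 1.0751) x1=(0.6422, -0.2586, 1.6479) x2=(0.9137, 1.8068, 0.7286) x3=(1.5756, -0.3595, 1.7676)
step 21: x0=(-2.2479, -0.0985, 1.1162) x1=(0.6615, -0.2178, 1.6955) x2=(0.8844, 1.8219, 0.6993) x3=(1.5628, -0.3504, 1.7654)
step 22: x0=(-2.2603, -0.0551, 1.1574) x1=(0.6843, -0.1771, 1.7431) x2=(0.8549, 1.8359, 0.6705) x3=(1.5463, -0.3403, 1.7628)
step 23: x0=(-2.2719, -0.0115, 1.1987) x1=(0.7108, -0.1366, 1.7904) x2=(0.8254, 1.8490, 0.6422) x3=(1.5259, -0.3292, 1.7598)
step 24: x0=(-2.2829, 0.0321, 1.2400) x1=(0.7415, -0.0967, 1.8373) x2=(0.7959, 1.8611, 0.6144) x3=(1.5011, -0.3167, 1.7568)
step 25: x0=(-2.2932, 0.0758, 1.2814) x1=(0.7766, -0.0577, 1.8833) x2=(0.7662, 1.8722, 0.5872) x3=(1.4717, -0.3026, 1.7540)
step 26: x0=(-2.3028, 0.1196, 1.3228) x1=(0.8167, -0.0201, 1.9280) x2=(0.7366, 1.8823, 0.5605) x3=(1.4372, -0.2864, 1.7519)
step 27: x0=(-2.3117, 0.1634, 1.3643) x1=(0.8622, 0.0154, 1.9708) x2=(0.7069, 1.8916, 0.5343) x3=(1.3972, -0.2676, 1.7510)
step 28: x0=(-2.3200, 0.2073, 1.4058) x1=(0.9137, 0.0481, 2.0106) x2=(0.6772, 1.8999, 0.5088) x3=(1.3511, -0.2453, 1.7523)
step 29: x0=(-2.3275, 0.2513, 1.4473) x1=(0.9718, 0.0766, 2.0461) x2=(0.6475, 1.9074, 0.4838) x3=(1.2984, -0.2185, 1.7571)
step 30: x0=(-2.3345, 0.2953, 1.4887) x1=(1.0366, 0.0991, 2.0749) x2=(0.6179, 1.9140, 0.4595) x3=(1.2390, -0.1855, 1.7674)
step 31: x0=(-2.3407, 0.3394, 1.5302) x1=(1.1074, 0.1131, 2.0939) x2=(0.5882, 1.9197, 0.4357) x3=(1.1736, -0.1439, 1.7862)
step 32: x0=(-2.3463, 0.3835, 1.5717) x1=(1.1809, 0.1154, 2.0982) x2=(0.5586, 1.9246, 0.4126) x3=(1.1049, -0.0909, 1.8180)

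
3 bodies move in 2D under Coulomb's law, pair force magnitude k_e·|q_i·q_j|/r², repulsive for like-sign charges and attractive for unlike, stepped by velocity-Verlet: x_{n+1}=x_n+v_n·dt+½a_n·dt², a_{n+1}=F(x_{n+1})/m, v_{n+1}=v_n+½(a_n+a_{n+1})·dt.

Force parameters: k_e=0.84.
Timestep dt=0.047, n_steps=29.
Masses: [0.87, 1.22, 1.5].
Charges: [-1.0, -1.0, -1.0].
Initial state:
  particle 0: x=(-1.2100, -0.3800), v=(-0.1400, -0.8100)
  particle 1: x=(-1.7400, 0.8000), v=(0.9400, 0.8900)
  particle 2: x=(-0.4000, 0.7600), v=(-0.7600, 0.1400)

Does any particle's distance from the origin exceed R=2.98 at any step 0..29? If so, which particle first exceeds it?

step 0: x0=(-1.2100, -0.3800) x1=(-1.7400, 0.8000) x2=(-0.4000, 0.7600)
step 1: x0=(-1.2166, -0.4191) x1=(-1.6964, 0.8423) x2=(-0.4352, 0.7668)
step 2: x0=(-1.2234, -0.4602) x1=(-1.6541, 0.8854) x2=(-0.4693, 0.7741)
step 3: x0=(-1.2304, -0.5031) x1=(-1.6131, 0.9293) x2=(-0.5022, 0.7818)
step 4: x0=(-1.2377, -0.5479) x1=(-1.5734, 0.9740) x2=(-0.5338, 0.7899)
step 5: x0=(-1.2452, -0.5943) x1=(-1.5353, 1.0196) x2=(-0.5641, 0.7983)
step 6: x0=(-1.2529, -0.6423) x1=(-1.4987, 1.0661) x2=(-0.5930, 0.8068)
step 7: x0=(-1.2609, -0.6918) x1=(-1.4639, 1.1136) x2=(-0.6203, 0.8154)
step 8: x0=(-1.2691, -0.7427) x1=(-1.4309, 1.1622) x2=(-0.6460, 0.8240)
step 9: x0=(-1.2775, -0.7948) x1=(-1.3998, 1.2120) x2=(-0.6700, 0.8322)
step 10: x0=(-1.2862, -0.8481) x1=(-1.3708, 1.2632) x2=(-0.6922, 0.8400)
step 11: x0=(-1.2951, -0.9026) x1=(-1.3437, 1.3160) x2=(-0.7126, 0.8472)
step 12: x0=(-1.3041, -0.9580) x1=(-1.3187, 1.3706) x2=(-0.7313, 0.8534)
step 13: x0=(-1.3133, -1.0144) x1=(-1.2956, 1.4271) x2=(-0.7484, 0.8587)
step 14: x0=(-1.3227, -1.0717) x1=(-1.2741, 1.4856) x2=(-0.7640, 0.8629)
step 15: x0=(-1.3323, -1.1299) x1=(-1.2541, 1.5462) x2=(-0.7783, 0.8659)
step 16: x0=(-1.3420, -1.1888) x1=(-1.2354, 1.6088) x2=(-0.7916, 0.8676)
step 17: x0=(-1.3518, -1.2484) x1=(-1.2177, 1.6733) x2=(-0.8038, 0.8683)
step 18: x0=(-1.3617, -1.3088) x1=(-1.2008, 1.7397) x2=(-0.8154, 0.8678)
step 19: x0=(-1.3718, -1.3697) x1=(-1.1847, 1.8077) x2=(-0.8263, 0.8663)
step 20: x0=(-1.3819, -1.4313) x1=(-1.1690, 1.8774) x2=(-0.8368, 0.8639)
step 21: x0=(-1.3922, -1.4934) x1=(-1.1537, 1.9484) x2=(-0.8468, 0.8607)
step 22: x0=(-1.4026, -1.5561) x1=(-1.1388, 2.0207) x2=(-0.8566, 0.8568)
step 23: x0=(-1.4130, -1.6193) x1=(-1.1241, 2.0941) x2=(-0.8660, 0.8522)
step 24: x0=(-1.4235, -1.6829) x1=(-1.1096, 2.1686) x2=(-0.8753, 0.8471)
step 25: x0=(-1.4341, -1.7470) x1=(-1.0952, 2.2440) x2=(-0.8845, 0.8414)
step 26: x0=(-1.4448, -1.8115) x1=(-1.0810, 2.3202) x2=(-0.8935, 0.8354)
step 27: x0=(-1.4556, -1.8765) x1=(-1.0668, 2.3973) x2=(-0.9024, 0.8289)
step 28: x0=(-1.4664, -1.9418) x1=(-1.0527, 2.4750) x2=(-0.9112, 0.8221)
step 29: x0=(-1.4773, -2.0075) x1=(-1.0386, 2.5533) x2=(-0.9200, 0.8151)

no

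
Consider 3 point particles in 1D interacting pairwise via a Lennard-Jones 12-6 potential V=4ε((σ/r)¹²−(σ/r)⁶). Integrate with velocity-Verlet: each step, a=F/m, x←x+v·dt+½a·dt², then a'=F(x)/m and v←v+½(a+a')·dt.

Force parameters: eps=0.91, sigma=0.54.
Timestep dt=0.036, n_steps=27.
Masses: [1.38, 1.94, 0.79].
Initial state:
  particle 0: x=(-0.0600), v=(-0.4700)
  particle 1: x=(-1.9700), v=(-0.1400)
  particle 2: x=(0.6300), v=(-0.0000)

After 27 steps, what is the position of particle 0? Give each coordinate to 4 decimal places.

(-0.3590)

step 0: x0=(-0.0600) x1=(-1.9700) x2=(0.6300)
step 1: x0=(-0.0751) x1=(-1.9750) x2=(0.6268)
step 2: x0=(-0.0866) x1=(-1.9801) x2=(0.6174)
step 3: x0=(-0.0946) x1=(-1.9851) x2=(0.6018)
step 4: x0=(-0.0990) x1=(-1.9901) x2=(0.5799)
step 5: x0=(-0.0997) x1=(-1.9951) x2=(0.5514)
step 6: x0=(-0.0968) x1=(-2.0002) x2=(0.5167)
step 7: x0=(-0.0928) x1=(-2.0052) x2=(0.4800)
step 8: x0=(-0.0989) x1=(-2.0102) x2=(0.4612)
step 9: x0=(-0.1229) x1=(-2.0152) x2=(0.4735)
step 10: x0=(-0.1489) x1=(-2.0202) x2=(0.4891)
step 11: x0=(-0.1717) x1=(-2.0252) x2=(0.4993)
step 12: x0=(-0.1908) x1=(-2.0301) x2=(0.5029)
step 13: x0=(-0.2062) x1=(-2.0351) x2=(0.5001)
step 14: x0=(-0.2181) x1=(-2.0401) x2=(0.4912)
step 15: x0=(-0.2266) x1=(-2.0451) x2=(0.4763)
step 16: x0=(-0.2316) x1=(-2.0500) x2=(0.4553)
step 17: x0=(-0.2328) x1=(-2.0550) x2=(0.4277)
step 18: x0=(-0.2303) x1=(-2.0599) x2=(0.3936)
step 19: x0=(-0.2257) x1=(-2.0649) x2=(0.3557)
step 20: x0=(-0.2275) x1=(-2.0698) x2=(0.3290)
step 21: x0=(-0.2499) x1=(-2.0748) x2=(0.3384)
step 22: x0=(-0.2764) x1=(-2.0797) x2=(0.3549)
step 23: x0=(-0.3002) x1=(-2.0846) x2=(0.3666)
step 24: x0=(-0.3202) x1=(-2.0895) x2=(0.3717)
step 25: x0=(-0.3366) x1=(-2.0944) x2=(0.3704)
step 26: x0=(-0.3495) x1=(-2.0993) x2=(0.3630)
step 27: x0=(-0.3590) x1=(-2.1042) x2=(0.3497)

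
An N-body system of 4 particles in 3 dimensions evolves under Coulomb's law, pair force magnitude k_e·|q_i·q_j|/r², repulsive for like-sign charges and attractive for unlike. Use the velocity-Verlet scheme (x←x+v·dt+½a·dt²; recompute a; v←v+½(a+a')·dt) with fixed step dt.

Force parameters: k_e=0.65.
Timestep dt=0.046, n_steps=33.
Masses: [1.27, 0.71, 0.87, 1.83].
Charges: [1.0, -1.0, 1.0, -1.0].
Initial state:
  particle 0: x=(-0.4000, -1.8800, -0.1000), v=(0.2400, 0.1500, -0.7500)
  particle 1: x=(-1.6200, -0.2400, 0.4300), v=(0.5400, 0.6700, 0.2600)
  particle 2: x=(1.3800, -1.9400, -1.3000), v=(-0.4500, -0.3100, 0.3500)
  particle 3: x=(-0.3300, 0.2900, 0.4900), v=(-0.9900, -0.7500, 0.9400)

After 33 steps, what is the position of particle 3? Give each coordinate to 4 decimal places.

step 0: x0=(-0.4000, -1.8800, -0.1000) x1=(-1.6200, -0.2400, 0.4300) x2=(1.3800, -1.9400, -1.3000) x3=(-0.3300, 0.2900, 0.4900)
step 1: x0=(-0.3891, -1.8729, -0.1344) x1=(-1.5954, -0.2096, 0.4419) x2=(1.3594, -1.9542, -1.2839) x3=(-0.3753, 0.2555, 0.5332)
step 2: x0=(-0.3786, -1.8654, -0.1685) x1=(-1.5716, -0.1799, 0.4535) x2=(1.3389, -1.9683, -1.2679) x3=(-0.4203, 0.2209, 0.5764)
step 3: x0=(-0.3684, -1.8575, -0.2023) x1=(-1.5486, -0.1511, 0.4648) x2=(1.3185, -1.9822, -1.2520) x3=(-0.4646, 0.1863, 0.6195)
step 4: x0=(-0.3586, -1.8492, -0.2358) x1=(-1.5267, -0.1231, 0.4757) x2=(1.2984, -1.9960, -1.2362) x3=(-0.5085, 0.1518, 0.6626)
step 5: x0=(-0.3491, -1.8405, -0.2691) x1=(-1.5062, -0.0959, 0.4861) x2=(1.2785, -2.0097, -1.2205) x3=(-0.5516, 0.1171, 0.7057)
step 6: x0=(-0.3401, -1.8314, -0.3020) x1=(-1.4871, -0.0695, 0.4959) x2=(1.2587, -2.0234, -1.2048) x3=(-0.5940, 0.0825, 0.7489)
step 7: x0=(-0.3315, -1.8219, -0.3345) x1=(-1.4698, -0.0438, 0.5049) x2=(1.2393, -2.0369, -1.1893) x3=(-0.6355, 0.0478, 0.7922)
step 8: x0=(-0.3232, -1.8120, -0.3667) x1=(-1.4546, -0.0187, 0.5129) x2=(1.2201, -2.0503, -1.1738) x3=(-0.6761, 0.0131, 0.8357)
step 9: x0=(-0.3155, -1.8017, -0.3986) x1=(-1.4416, 0.0059, 0.5197) x2=(1.2012, -2.0637, -1.1585) x3=(-0.7156, -0.0218, 0.8794)
step 10: x0=(-0.3082, -1.7910, -0.4301) x1=(-1.4309, 0.0303, 0.5250) x2=(1.1826, -2.0770, -1.1433) x3=(-0.7541, -0.0568, 0.9236)
step 11: x0=(-0.3014, -1.7799, -0.4612) x1=(-1.4227, 0.0546, 0.5285) x2=(1.1644, -2.0903, -1.1281) x3=(-0.7914, -0.0922, 0.9682)
step 12: x0=(-0.2950, -1.7685, -0.4919) x1=(-1.4167, 0.0792, 0.5300) x2=(1.1465, -2.1035, -1.1131) x3=(-0.8277, -0.1279, 1.0134)
step 13: x0=(-0.2892, -1.7567, -0.5222) x1=(-1.4128, 0.1042, 0.5294) x2=(1.1291, -2.1167, -1.0982) x3=(-0.8630, -0.1641, 1.0592)
step 14: x0=(-0.2839, -1.7445, -0.5522) x1=(-1.4106, 0.1299, 0.5267) x2=(1.1120, -2.1300, -1.0835) x3=(-0.8975, -0.2007, 1.1057)
step 15: x0=(-0.2792, -1.7319, -0.5818) x1=(-1.4099, 0.1564, 0.5219) x2=(1.0955, -2.1433, -1.0688) x3=(-0.9313, -0.2380, 1.1527)
step 16: x0=(-0.2750, -1.7189, -0.6110) x1=(-1.4103, 0.1836, 0.5151) x2=(1.0794, -2.1566, -1.0542) x3=(-0.9645, -0.2757, 1.2002)
step 17: x0=(-0.2714, -1.7055, -0.6399) x1=(-1.4115, 0.2116, 0.5065) x2=(1.0638, -2.1700, -1.0397) x3=(-0.9972, -0.3140, 1.2483)
step 18: x0=(-0.2684, -1.6918, -0.6684) x1=(-1.4133, 0.2403, 0.4963) x2=(1.0487, -2.1835, -1.0253) x3=(-1.0295, -0.3528, 1.2968)
step 19: x0=(-0.2660, -1.6776, -0.6966) x1=(-1.4154, 0.2696, 0.4846) x2=(1.0342, -2.1971, -1.0109) x3=(-1.0615, -0.3920, 1.3456)
step 20: x0=(-0.2642, -1.6631, -0.7244) x1=(-1.4178, 0.2994, 0.4716) x2=(1.0202, -2.2109, -0.9966) x3=(-1.0933, -0.4317, 1.3948)
step 21: x0=(-0.2630, -1.6481, -0.7519) x1=(-1.4204, 0.3297, 0.4574) x2=(1.0068, -2.2248, -0.9823) x3=(-1.1248, -0.4718, 1.4442)
step 22: x0=(-0.2624, -1.6327, -0.7791) x1=(-1.4229, 0.3604, 0.4422) x2=(0.9940, -2.2389, -0.9680) x3=(-1.1562, -0.5122, 1.4938)
step 23: x0=(-0.2624, -1.6169, -0.8061) x1=(-1.4255, 0.3914, 0.4260) x2=(0.9817, -2.2533, -0.9538) x3=(-1.1875, -0.5529, 1.5436)
step 24: x0=(-0.2631, -1.6007, -0.8328) x1=(-1.4280, 0.4227, 0.4090) x2=(0.9700, -2.2678, -0.9394) x3=(-1.2186, -0.5939, 1.5935)
step 25: x0=(-0.2643, -1.5841, -0.8593) x1=(-1.4303, 0.4542, 0.3912) x2=(0.9589, -2.2827, -0.9251) x3=(-1.2496, -0.6351, 1.6435)
step 26: x0=(-0.2661, -1.5670, -0.8855) x1=(-1.4326, 0.4858, 0.3728) x2=(0.9484, -2.2978, -0.9106) x3=(-1.2806, -0.6766, 1.6936)
step 27: x0=(-0.2685, -1.5495, -0.9116) x1=(-1.4347, 0.5175, 0.3537) x2=(0.9384, -2.3132, -0.8961) x3=(-1.3114, -0.7183, 1.7438)
step 28: x0=(-0.2714, -1.5315, -0.9375) x1=(-1.4367, 0.5493, 0.3340) x2=(0.9289, -2.3288, -0.8814) x3=(-1.3422, -0.7601, 1.7940)
step 29: x0=(-0.2749, -1.5132, -0.9632) x1=(-1.4385, 0.5812, 0.3138) x2=(0.9199, -2.3448, -0.8666) x3=(-1.3729, -0.8022, 1.8443)
step 30: x0=(-0.2789, -1.4944, -0.9888) x1=(-1.4401, 0.6130, 0.2931) x2=(0.9114, -2.3611, -0.8517) x3=(-1.4036, -0.8444, 1.8946)
step 31: x0=(-0.2833, -1.4751, -1.0143) x1=(-1.4415, 0.6448, 0.2719) x2=(0.9034, -2.3777, -0.8366) x3=(-1.4342, -0.8867, 1.9449)
step 32: x0=(-0.2883, -1.4555, -1.0396) x1=(-1.4428, 0.6766, 0.2503) x2=(0.8958, -2.3946, -0.8213) x3=(-1.4647, -0.9292, 1.9952)
step 33: x0=(-0.2937, -1.4354, -1.0649) x1=(-1.4439, 0.7084, 0.2283) x2=(0.8886, -2.4118, -0.8058) x3=(-1.4952, -0.9718, 2.0455)

(-1.4952, -0.9718, 2.0455)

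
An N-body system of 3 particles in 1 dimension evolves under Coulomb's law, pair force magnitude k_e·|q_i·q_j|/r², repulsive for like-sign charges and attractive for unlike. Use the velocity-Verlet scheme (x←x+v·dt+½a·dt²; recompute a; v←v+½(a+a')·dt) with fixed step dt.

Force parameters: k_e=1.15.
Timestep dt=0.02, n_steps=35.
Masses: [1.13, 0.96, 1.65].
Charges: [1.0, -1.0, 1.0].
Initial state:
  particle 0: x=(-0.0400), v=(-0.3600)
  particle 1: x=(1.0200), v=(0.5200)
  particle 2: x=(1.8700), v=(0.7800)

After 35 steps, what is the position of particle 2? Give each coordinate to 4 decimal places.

step 0: x0=(-0.0400) x1=(1.0200) x2=(1.8700)
step 1: x0=(-0.0471) x1=(1.0305) x2=(1.8854)
step 2: x0=(-0.0539) x1=(1.0413) x2=(1.9006)
step 3: x0=(-0.0605) x1=(1.0523) x2=(1.9154)
step 4: x0=(-0.0669) x1=(1.0636) x2=(1.9299)
step 5: x0=(-0.0730) x1=(1.0751) x2=(1.9442)
step 6: x0=(-0.0790) x1=(1.0869) x2=(1.9581)
step 7: x0=(-0.0847) x1=(1.0990) x2=(1.9717)
step 8: x0=(-0.0903) x1=(1.1113) x2=(1.9851)
step 9: x0=(-0.0957) x1=(1.1240) x2=(1.9981)
step 10: x0=(-0.1009) x1=(1.1370) x2=(2.0108)
step 11: x0=(-0.1059) x1=(1.1502) x2=(2.0232)
step 12: x0=(-0.1107) x1=(1.1639) x2=(2.0354)
step 13: x0=(-0.1154) x1=(1.1778) x2=(2.0472)
step 14: x0=(-0.1199) x1=(1.1921) x2=(2.0587)
step 15: x0=(-0.1243) x1=(1.2067) x2=(2.0699)
step 16: x0=(-0.1285) x1=(1.2218) x2=(2.0808)
step 17: x0=(-0.1326) x1=(1.2372) x2=(2.0913)
step 18: x0=(-0.1366) x1=(1.2530) x2=(2.1015)
step 19: x0=(-0.1404) x1=(1.2692) x2=(2.1114)
step 20: x0=(-0.1441) x1=(1.2859) x2=(2.1210)
step 21: x0=(-0.1477) x1=(1.3030) x2=(2.1302)
step 22: x0=(-0.1511) x1=(1.3206) x2=(2.1391)
step 23: x0=(-0.1545) x1=(1.3387) x2=(2.1476)
step 24: x0=(-0.1577) x1=(1.3573) x2=(2.1557)
step 25: x0=(-0.1609) x1=(1.3764) x2=(2.1634)
step 26: x0=(-0.1639) x1=(1.3961) x2=(2.1708)
step 27: x0=(-0.1669) x1=(1.4164) x2=(2.1777)
step 28: x0=(-0.1698) x1=(1.4374) x2=(2.1842)
step 29: x0=(-0.1726) x1=(1.4590) x2=(2.1902)
step 30: x0=(-0.1753) x1=(1.4814) x2=(2.1958)
step 31: x0=(-0.1779) x1=(1.5045) x2=(2.2009)
step 32: x0=(-0.1805) x1=(1.5284) x2=(2.2054)
step 33: x0=(-0.1830) x1=(1.5532) x2=(2.2094)
step 34: x0=(-0.1854) x1=(1.5789) x2=(2.2128)
step 35: x0=(-0.1877) x1=(1.6057) x2=(2.2156)

(2.2156)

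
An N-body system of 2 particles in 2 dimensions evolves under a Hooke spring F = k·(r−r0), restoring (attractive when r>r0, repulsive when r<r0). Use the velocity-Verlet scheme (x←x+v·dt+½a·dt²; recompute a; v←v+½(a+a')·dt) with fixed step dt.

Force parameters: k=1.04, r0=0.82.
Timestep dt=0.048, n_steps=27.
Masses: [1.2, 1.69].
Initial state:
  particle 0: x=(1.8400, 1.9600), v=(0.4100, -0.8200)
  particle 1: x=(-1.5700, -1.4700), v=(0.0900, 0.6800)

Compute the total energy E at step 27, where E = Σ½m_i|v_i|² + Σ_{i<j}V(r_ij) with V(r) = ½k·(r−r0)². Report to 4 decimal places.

step 0: x0=(1.8400, 1.9600) x1=(-1.5700, -1.4700)
step 1: x0=(1.8569, 1.9178) x1=(-1.5637, -1.4353)
step 2: x0=(1.8680, 1.8700) x1=(-1.5533, -1.3967)
step 3: x0=(1.8736, 1.8169) x1=(-1.5390, -1.3543)
step 4: x0=(1.8735, 1.7585) x1=(-1.5206, -1.3082)
step 5: x0=(1.8679, 1.6951) x1=(-1.4983, -1.2585)
step 6: x0=(1.8568, 1.6269) x1=(-1.4721, -1.2054)
step 7: x0=(1.8402, 1.5541) x1=(-1.4421, -1.1490)
step 8: x0=(1.8184, 1.4770) x1=(-1.4083, -1.0895)
step 9: x0=(1.7914, 1.3957) x1=(-1.3709, -1.0271)
step 10: x0=(1.7595, 1.3106) x1=(-1.3299, -0.9620)
step 11: x0=(1.7226, 1.2219) x1=(-1.2854, -0.8943)
step 12: x0=(1.6811, 1.1300) x1=(-1.2376, -0.8243)
step 13: x0=(1.6351, 1.0350) x1=(-1.1867, -0.7522)
step 14: x0=(1.5849, 0.9374) x1=(-1.1328, -0.6782)
step 15: x0=(1.5307, 0.8374) x1=(-1.0759, -0.6025)
step 16: x0=(1.4726, 0.7352) x1=(-1.0165, -0.5253)
step 17: x0=(1.4111, 0.6314) x1=(-0.9545, -0.4468)
step 18: x0=(1.3464, 0.5260) x1=(-0.8902, -0.3673)
step 19: x0=(1.2786, 0.4194) x1=(-0.8238, -0.2870)
step 20: x0=(1.2083, 0.3120) x1=(-0.7556, -0.2060)
step 21: x0=(1.1356, 0.2040) x1=(-0.6857, -0.1246)
step 22: x0=(1.0609, 0.0956) x1=(-0.6143, -0.0429)
step 23: x0=(0.9845, -0.0130) x1=(-0.5418, 0.0389)
step 24: x0=(0.9066, -0.1215) x1=(-0.4682, 0.1206)
step 25: x0=(0.8276, -0.2298) x1=(-0.3938, 0.2022)
step 26: x0=(0.7478, -0.3378) x1=(-0.3188, 0.2836)
step 27: x0=(0.6672, -0.4454) x1=(-0.2433, 0.3646)
step 0 velocities: v0=(0.4100, -0.8200) v1=(0.0900, 0.6800)
step 0: KE=0.9019, PE=8.3893, E=9.2912
step 27 velocities: v0=(-1.6850, -2.2356) v1=(1.5776, 1.6852)
step 27: KE=9.2049, PE=0.0826, E=9.2876

9.2876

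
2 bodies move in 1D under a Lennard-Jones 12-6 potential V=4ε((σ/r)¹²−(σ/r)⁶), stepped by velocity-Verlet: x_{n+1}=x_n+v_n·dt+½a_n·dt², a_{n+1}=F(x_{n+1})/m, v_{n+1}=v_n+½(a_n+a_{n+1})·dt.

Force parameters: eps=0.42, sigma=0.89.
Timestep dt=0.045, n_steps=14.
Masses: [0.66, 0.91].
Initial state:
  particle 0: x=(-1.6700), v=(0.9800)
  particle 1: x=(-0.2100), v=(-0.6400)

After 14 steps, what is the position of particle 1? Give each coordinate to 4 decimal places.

(-0.2157)

step 0: x0=(-1.6700) x1=(-0.2100)
step 1: x0=(-1.6254) x1=(-0.2392)
step 2: x0=(-1.5795) x1=(-0.2693)
step 3: x0=(-1.5317) x1=(-0.3008)
step 4: x0=(-1.4813) x1=(-0.3341)
step 5: x0=(-1.4277) x1=(-0.3698)
step 6: x0=(-1.3710) x1=(-0.4078)
step 7: x0=(-1.3192) x1=(-0.4422)
step 8: x0=(-1.3130) x1=(-0.4435)
step 9: x0=(-1.3600) x1=(-0.4062)
step 10: x0=(-1.4138) x1=(-0.3640)
step 11: x0=(-1.4648) x1=(-0.3238)
step 12: x0=(-1.5124) x1=(-0.2861)
step 13: x0=(-1.5575) x1=(-0.2502)
step 14: x0=(-1.6007) x1=(-0.2157)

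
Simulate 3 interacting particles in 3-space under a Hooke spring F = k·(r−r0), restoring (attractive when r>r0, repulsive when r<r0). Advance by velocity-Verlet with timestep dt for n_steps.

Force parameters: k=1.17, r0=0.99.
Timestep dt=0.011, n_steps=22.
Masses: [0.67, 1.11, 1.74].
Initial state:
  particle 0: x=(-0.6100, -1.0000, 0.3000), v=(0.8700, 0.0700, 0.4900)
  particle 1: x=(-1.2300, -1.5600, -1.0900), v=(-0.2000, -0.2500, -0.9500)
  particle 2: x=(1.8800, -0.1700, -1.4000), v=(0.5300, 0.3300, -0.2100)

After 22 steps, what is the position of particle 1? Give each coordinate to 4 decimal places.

(-1.1997, -1.5813, -1.3055)

step 0: x0=(-0.6100, -1.0000, 0.3000) x1=(-1.2300, -1.5600, -1.0900) x2=(1.8800, -0.1700, -1.4000)
step 1: x0=(-0.6003, -0.9992, 0.3052) x1=(-1.2320, -1.5627, -1.1004) x2=(1.8857, -0.1664, -1.4023)
step 2: x0=(-0.5902, -0.9983, 0.3101) x1=(-1.2338, -1.5652, -1.1108) x2=(1.8910, -0.1630, -1.4044)
step 3: x0=(-0.5799, -0.9974, 0.3145) x1=(-1.2352, -1.5676, -1.1212) x2=(1.8961, -0.1597, -1.4064)
step 4: x0=(-0.5693, -0.9963, 0.3186) x1=(-1.2363, -1.5698, -1.1314) x2=(1.9008, -0.1565, -1.4083)
step 5: x0=(-0.5583, -0.9952, 0.3224) x1=(-1.2371, -1.5718, -1.1417) x2=(1.9052, -0.1534, -1.4101)
step 6: x0=(-0.5471, -0.9941, 0.3257) x1=(-1.2375, -1.5737, -1.1519) x2=(1.9092, -0.1505, -1.4118)
step 7: x0=(-0.5356, -0.9928, 0.3287) x1=(-1.2376, -1.5754, -1.1620) x2=(1.9130, -0.1477, -1.4134)
step 8: x0=(-0.5238, -0.9915, 0.3312) x1=(-1.2374, -1.5770, -1.1721) x2=(1.9164, -0.1451, -1.4149)
step 9: x0=(-0.5117, -0.9902, 0.3334) x1=(-1.2369, -1.5784, -1.1821) x2=(1.9195, -0.1425, -1.4162)
step 10: x0=(-0.4993, -0.9887, 0.3352) x1=(-1.2360, -1.5796, -1.1920) x2=(1.9223, -0.1401, -1.4175)
step 11: x0=(-0.4867, -0.9872, 0.3366) x1=(-1.2349, -1.5807, -1.2019) x2=(1.9248, -0.1378, -1.4186)
step 12: x0=(-0.4737, -0.9857, 0.3376) x1=(-1.2333, -1.5816, -1.2117) x2=(1.9270, -0.1357, -1.4197)
step 13: x0=(-0.4605, -0.9840, 0.3382) x1=(-1.2315, -1.5823, -1.2214) x2=(1.9288, -0.1337, -1.4206)
step 14: x0=(-0.4471, -0.9823, 0.3384) x1=(-1.2293, -1.5829, -1.2311) x2=(1.9304, -0.1318, -1.4214)
step 15: x0=(-0.4333, -0.9806, 0.3381) x1=(-1.2268, -1.5833, -1.2407) x2=(1.9316, -0.1301, -1.4221)
step 16: x0=(-0.4193, -0.9787, 0.3375) x1=(-1.2239, -1.5835, -1.2502) x2=(1.9325, -0.1284, -1.4227)
step 17: x0=(-0.4051, -0.9769, 0.3365) x1=(-1.2207, -1.5836, -1.2596) x2=(1.9331, -0.1269, -1.4232)
step 18: x0=(-0.3906, -0.9749, 0.3350) x1=(-1.2172, -1.5835, -1.2689) x2=(1.9333, -0.1256, -1.4236)
step 19: x0=(-0.3758, -0.9729, 0.3332) x1=(-1.2133, -1.5832, -1.2782) x2=(1.9333, -0.1244, -1.4238)
step 20: x0=(-0.3608, -0.9709, 0.3309) x1=(-1.2091, -1.5827, -1.2874) x2=(1.9330, -0.1233, -1.4240)
step 21: x0=(-0.3456, -0.9687, 0.3282) x1=(-1.2046, -1.5821, -1.2965) x2=(1.9323, -0.1223, -1.4241)
step 22: x0=(-0.3301, -0.9666, 0.3251) x1=(-1.1997, -1.5813, -1.3055) x2=(1.9314, -0.1215, -1.4240)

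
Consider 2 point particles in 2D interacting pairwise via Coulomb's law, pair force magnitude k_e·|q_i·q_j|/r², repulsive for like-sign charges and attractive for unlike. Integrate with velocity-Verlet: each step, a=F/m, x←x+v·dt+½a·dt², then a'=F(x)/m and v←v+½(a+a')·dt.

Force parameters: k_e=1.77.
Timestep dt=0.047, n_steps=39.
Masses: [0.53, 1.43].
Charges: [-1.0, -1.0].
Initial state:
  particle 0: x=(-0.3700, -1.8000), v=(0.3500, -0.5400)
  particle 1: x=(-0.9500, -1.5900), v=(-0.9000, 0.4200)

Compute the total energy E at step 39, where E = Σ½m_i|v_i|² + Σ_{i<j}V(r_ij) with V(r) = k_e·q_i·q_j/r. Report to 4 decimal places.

step 0: x0=(-0.3700, -1.8000) x1=(-0.9500, -1.5900)
step 1: x0=(-0.3444, -1.8287) x1=(-0.9957, -1.5690)
step 2: x0=(-0.3049, -1.8629) x1=(-1.0465, -1.5460)
step 3: x0=(-0.2550, -1.9016) x1=(-1.1012, -1.5213)
step 4: x0=(-0.1972, -1.9438) x1=(-1.1588, -1.4954)
step 5: x0=(-0.1335, -1.9888) x1=(-1.2187, -1.4684)
step 6: x0=(-0.0653, -2.0360) x1=(-1.2802, -1.4405)
step 7: x0=(0.0066, -2.0849) x1=(-1.3430, -1.4121)
step 8: x0=(0.0815, -2.1353) x1=(-1.4069, -1.3830)
step 9: x0=(0.1586, -2.1869) x1=(-1.4718, -1.3536)
step 10: x0=(0.2378, -2.2395) x1=(-1.5373, -1.3238)
step 11: x0=(0.3185, -2.2930) x1=(-1.6034, -1.2936)
step 12: x0=(0.4007, -2.3472) x1=(-1.6701, -1.2632)
step 13: x0=(0.4841, -2.4020) x1=(-1.7372, -1.2326)
step 14: x0=(0.5685, -2.4573) x1=(-1.8047, -1.2017)
step 15: x0=(0.6538, -2.5131) x1=(-1.8725, -1.1707)
step 16: x0=(0.7399, -2.5694) x1=(-1.9406, -1.1395)
step 17: x0=(0.8267, -2.6260) x1=(-2.0090, -1.1082)
step 18: x0=(0.9142, -2.6830) x1=(-2.0776, -1.0767)
step 19: x0=(1.0022, -2.7402) x1=(-2.1464, -1.0452)
step 20: x0=(1.0907, -2.7978) x1=(-2.2154, -1.0135)
step 21: x0=(1.1796, -2.8555) x1=(-2.2846, -0.9818)
step 22: x0=(1.2690, -2.9135) x1=(-2.3539, -0.9500)
step 23: x0=(1.3588, -2.9718) x1=(-2.4234, -0.9180)
step 24: x0=(1.4489, -3.0302) x1=(-2.4930, -0.8861)
step 25: x0=(1.5394, -3.0888) x1=(-2.5627, -0.8540)
step 26: x0=(1.6301, -3.1475) x1=(-2.6326, -0.8219)
step 27: x0=(1.7211, -3.2064) x1=(-2.7025, -0.7897)
step 28: x0=(1.8124, -3.2654) x1=(-2.7725, -0.7575)
step 29: x0=(1.9039, -3.3246) x1=(-2.8427, -0.7253)
step 30: x0=(1.9956, -3.3839) x1=(-2.9129, -0.6930)
step 31: x0=(2.0876, -3.4433) x1=(-2.9831, -0.6606)
step 32: x0=(2.1797, -3.5028) x1=(-3.0535, -0.6282)
step 33: x0=(2.2720, -3.5624) x1=(-3.1239, -0.5958)
step 34: x0=(2.3645, -3.6221) x1=(-3.1944, -0.5634)
step 35: x0=(2.4571, -3.6818) x1=(-3.2649, -0.5309)
step 36: x0=(2.5499, -3.7417) x1=(-3.3355, -0.4983)
step 37: x0=(2.6428, -3.8017) x1=(-3.4062, -0.4658)
step 38: x0=(2.7359, -3.8617) x1=(-3.4769, -0.4332)
step 39: x0=(2.8291, -3.9218) x1=(-3.5476, -0.4006)
step 0 velocities: v0=(0.3500, -0.5400) v1=(-0.9000, 0.4200)
step 0: KE=0.8150, PE=2.8694, E=3.6844
step 39 velocities: v0=(1.9842, -1.2793) v1=(-1.5057, 0.6940)
step 39: KE=3.4424, PE=0.2430, E=3.6854

3.6854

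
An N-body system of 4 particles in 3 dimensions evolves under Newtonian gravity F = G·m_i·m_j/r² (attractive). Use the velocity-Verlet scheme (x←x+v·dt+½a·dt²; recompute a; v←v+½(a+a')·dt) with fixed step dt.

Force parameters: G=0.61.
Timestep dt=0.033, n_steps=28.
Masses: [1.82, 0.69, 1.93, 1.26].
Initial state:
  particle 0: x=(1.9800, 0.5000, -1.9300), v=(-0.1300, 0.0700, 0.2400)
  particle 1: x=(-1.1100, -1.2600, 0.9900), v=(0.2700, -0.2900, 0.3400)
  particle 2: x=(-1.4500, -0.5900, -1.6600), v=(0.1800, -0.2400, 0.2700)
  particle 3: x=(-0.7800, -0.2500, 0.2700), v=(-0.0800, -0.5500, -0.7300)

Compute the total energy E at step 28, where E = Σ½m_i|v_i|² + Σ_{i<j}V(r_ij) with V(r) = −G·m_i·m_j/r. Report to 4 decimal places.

step 0: x0=(1.9800, 0.5000, -1.9300) x1=(-1.1100, -1.2600, 0.9900) x2=(-1.4500, -0.5900, -1.6600) x3=(-0.7800, -0.2500, 0.2700)
step 1: x0=(1.9756, 0.5023, -1.9220) x1=(-1.1010, -1.2693, 1.0010) x2=(-1.4440, -0.5979, -1.6510) x3=(-0.7827, -0.2683, 0.2458)
step 2: x0=(1.9711, 0.5045, -1.9140) x1=(-1.0919, -1.2782, 1.0115) x2=(-1.4378, -0.6057, -1.6417) x3=(-0.7855, -0.2868, 0.2215)
step 3: x0=(1.9664, 0.5067, -1.9060) x1=(-1.0826, -1.2867, 1.0215) x2=(-1.4315, -0.6136, -1.6322) x3=(-0.7884, -0.3055, 0.1969)
step 4: x0=(1.9616, 0.5088, -1.8978) x1=(-1.0733, -1.2947, 1.0309) x2=(-1.4249, -0.6213, -1.6224) x3=(-0.7913, -0.3245, 0.1721)
step 5: x0=(1.9566, 0.5109, -1.8896) x1=(-1.0638, -1.3023, 1.0399) x2=(-1.4183, -0.6290, -1.6124) x3=(-0.7944, -0.3437, 0.1472)
step 6: x0=(1.9514, 0.5129, -1.8814) x1=(-1.0541, -1.3095, 1.0484) x2=(-1.4114, -0.6367, -1.6021) x3=(-0.7976, -0.3631, 0.1220)
step 7: x0=(1.9461, 0.5148, -1.8731) x1=(-1.0444, -1.3164, 1.0564) x2=(-1.4044, -0.6443, -1.5915) x3=(-0.8008, -0.3828, 0.0966)
step 8: x0=(1.9406, 0.5167, -1.8647) x1=(-1.0346, -1.3228, 1.0638) x2=(-1.3971, -0.6518, -1.5807) x3=(-0.8042, -0.4026, 0.0709)
step 9: x0=(1.9349, 0.5186, -1.8563) x1=(-1.0247, -1.3289, 1.0707) x2=(-1.3897, -0.6593, -1.5695) x3=(-0.8076, -0.4226, 0.0450)
step 10: x0=(1.9291, 0.5203, -1.8478) x1=(-1.0147, -1.3347, 1.0771) x2=(-1.3821, -0.6667, -1.5580) x3=(-0.8112, -0.4428, 0.0188)
step 11: x0=(1.9231, 0.5221, -1.8392) x1=(-1.0047, -1.3401, 1.0830) x2=(-1.3743, -0.6741, -1.5463) x3=(-0.8148, -0.4632, -0.0077)
step 12: x0=(1.9169, 0.5237, -1.8306) x1=(-0.9945, -1.3451, 1.0883) x2=(-1.3663, -0.6815, -1.5341) x3=(-0.8186, -0.4838, -0.0345)
step 13: x0=(1.9106, 0.5253, -1.8219) x1=(-0.9843, -1.3499, 1.0931) x2=(-1.3581, -0.6887, -1.5216) x3=(-0.8225, -0.5045, -0.0617)
step 14: x0=(1.9041, 0.5268, -1.8132) x1=(-0.9741, -1.3544, 1.0974) x2=(-1.3497, -0.6959, -1.5088) x3=(-0.8265, -0.5254, -0.0892)
step 15: x0=(1.8974, 0.5282, -1.8044) x1=(-0.9638, -1.3585, 1.1012) x2=(-1.3410, -0.7031, -1.4956) x3=(-0.8306, -0.5464, -0.1171)
step 16: x0=(1.8906, 0.5296, -1.7955) x1=(-0.9534, -1.3624, 1.1044) x2=(-1.3321, -0.7102, -1.4819) x3=(-0.8349, -0.5676, -0.1454)
step 17: x0=(1.8836, 0.5309, -1.7866) x1=(-0.9430, -1.3660, 1.1071) x2=(-1.3230, -0.7172, -1.4678) x3=(-0.8393, -0.5889, -0.1742)
step 18: x0=(1.8764, 0.5321, -1.7776) x1=(-0.9326, -1.3694, 1.1093) x2=(-1.3136, -0.7241, -1.4533) x3=(-0.8439, -0.6104, -0.2035)
step 19: x0=(1.8690, 0.5333, -1.7686) x1=(-0.9221, -1.3725, 1.1109) x2=(-1.3040, -0.7310, -1.4383) x3=(-0.8486, -0.6319, -0.2333)
step 20: x0=(1.8615, 0.5343, -1.7595) x1=(-0.9116, -1.3753, 1.1121) x2=(-1.2940, -0.7379, -1.4227) x3=(-0.8536, -0.6536, -0.2637)
step 21: x0=(1.8538, 0.5353, -1.7503) x1=(-0.9010, -1.3780, 1.1127) x2=(-1.2838, -0.7447, -1.4066) x3=(-0.8587, -0.6754, -0.2948)
step 22: x0=(1.8459, 0.5363, -1.7411) x1=(-0.8905, -1.3804, 1.1128) x2=(-1.2733, -0.7514, -1.3899) x3=(-0.8641, -0.6973, -0.3266)
step 23: x0=(1.8378, 0.5371, -1.7318) x1=(-0.8799, -1.3826, 1.1123) x2=(-1.2624, -0.7581, -1.3726) x3=(-0.8698, -0.7193, -0.3593)
step 24: x0=(1.8295, 0.5378, -1.7225) x1=(-0.8693, -1.3846, 1.1114) x2=(-1.2511, -0.7647, -1.3545) x3=(-0.8757, -0.7413, -0.3928)
step 25: x0=(1.8211, 0.5385, -1.7131) x1=(-0.8588, -1.3864, 1.1099) x2=(-1.2395, -0.7713, -1.3356) x3=(-0.8820, -0.7634, -0.4273)
step 26: x0=(1.8125, 0.5391, -1.7036) x1=(-0.8482, -1.3879, 1.1079) x2=(-1.2274, -0.7778, -1.3159) x3=(-0.8887, -0.7855, -0.4629)
step 27: x0=(1.8037, 0.5396, -1.6941) x1=(-0.8376, -1.3894, 1.1054) x2=(-1.2149, -0.7843, -1.2952) x3=(-0.8959, -0.8077, -0.4999)
step 28: x0=(1.7947, 0.5400, -1.6845) x1=(-0.8270, -1.3906, 1.1024) x2=(-1.2018, -0.7909, -1.2734) x3=(-0.9036, -0.8297, -0.5384)
step 0 velocities: v0=(-0.1300, 0.0700, 0.2400) v1=(0.2700, -0.2900, 0.3400) v2=(0.1800, -0.2400, 0.2700) v3=(-0.0800, -0.5500, -0.7300)
step 0: KE=0.8538, PE=-2.5722, E=-1.7184
step 28 velocities: v0=(-0.2756, 0.0107, 0.2912) v1=(0.3211, -0.0350, -0.0985) v2=(0.4057, -0.1986, 0.6808) v3=(-0.2434, -0.6675, -1.1930)
step 28: KE=2.0446, PE=-3.7607, E=-1.7161

-1.7161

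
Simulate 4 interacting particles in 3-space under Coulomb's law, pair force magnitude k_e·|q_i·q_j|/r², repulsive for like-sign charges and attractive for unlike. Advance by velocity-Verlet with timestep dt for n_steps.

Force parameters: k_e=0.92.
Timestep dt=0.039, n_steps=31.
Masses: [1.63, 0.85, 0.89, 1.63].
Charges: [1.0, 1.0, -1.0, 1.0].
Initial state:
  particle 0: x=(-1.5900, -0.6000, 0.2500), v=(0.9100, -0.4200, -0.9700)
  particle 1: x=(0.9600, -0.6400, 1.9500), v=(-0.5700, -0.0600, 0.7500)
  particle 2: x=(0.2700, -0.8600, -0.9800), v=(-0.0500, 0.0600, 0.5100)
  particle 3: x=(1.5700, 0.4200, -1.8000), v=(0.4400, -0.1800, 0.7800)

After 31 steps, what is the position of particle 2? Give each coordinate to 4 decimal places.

step 0: x0=(-1.5900, -0.6000, 0.2500) x1=(0.9600, -0.6400, 1.9500) x2=(0.2700, -0.8600, -0.9800) x3=(1.5700, 0.4200, -1.8000)
step 1: x0=(-1.5545, -0.6164, 0.2121) x1=(0.9378, -0.6424, 1.9793) x2=(0.2681, -0.8575, -0.9600) x3=(1.5871, 0.4129, -1.7696)
step 2: x0=(-1.5190, -0.6328, 0.1741) x1=(0.9157, -0.6448, 2.0085) x2=(0.2662, -0.8547, -0.9399) x3=(1.6041, 0.4057, -1.7391)
step 3: x0=(-1.4834, -0.6493, 0.1360) x1=(0.8937, -0.6472, 2.0379) x2=(0.2642, -0.8516, -0.9195) x3=(1.6211, 0.3985, -1.7087)
step 4: x0=(-1.4478, -0.6658, 0.0977) x1=(0.8718, -0.6497, 2.0672) x2=(0.2623, -0.8483, -0.8989) x3=(1.6380, 0.3911, -1.6783)
step 5: x0=(-1.4121, -0.6823, 0.0593) x1=(0.8499, -0.6522, 2.0966) x2=(0.2603, -0.8446, -0.8781) x3=(1.6547, 0.3836, -1.6479)
step 6: x0=(-1.3763, -0.6989, 0.0207) x1=(0.8281, -0.6548, 2.1261) x2=(0.2583, -0.8407, -0.8571) x3=(1.6714, 0.3760, -1.6174)
step 7: x0=(-1.3405, -0.7155, -0.0180) x1=(0.8064, -0.6574, 2.1555) x2=(0.2562, -0.8364, -0.8359) x3=(1.6881, 0.3683, -1.5870)
step 8: x0=(-1.3045, -0.7322, -0.0568) x1=(0.7848, -0.6600, 2.1851) x2=(0.2539, -0.8319, -0.8144) x3=(1.7046, 0.3606, -1.5566)
step 9: x0=(-1.2684, -0.7489, -0.0958) x1=(0.7632, -0.6627, 2.2147) x2=(0.2515, -0.8272, -0.7927) x3=(1.7210, 0.3527, -1.5261)
step 10: x0=(-1.2321, -0.7656, -0.1350) x1=(0.7417, -0.6654, 2.2443) x2=(0.2489, -0.8221, -0.7707) x3=(1.7374, 0.3448, -1.4957)
step 11: x0=(-1.1957, -0.7824, -0.1744) x1=(0.7203, -0.6681, 2.2740) x2=(0.2460, -0.8169, -0.7484) x3=(1.7537, 0.3367, -1.4653)
step 12: x0=(-1.1590, -0.7992, -0.2139) x1=(0.6989, -0.6708, 2.3037) x2=(0.2428, -0.8113, -0.7259) x3=(1.7699, 0.3286, -1.4349)
step 13: x0=(-1.1221, -0.8161, -0.2536) x1=(0.6775, -0.6736, 2.3335) x2=(0.2393, -0.8056, -0.7031) x3=(1.7861, 0.3205, -1.4044)
step 14: x0=(-1.0849, -0.8330, -0.2935) x1=(0.6562, -0.6764, 2.3634) x2=(0.2354, -0.7997, -0.6800) x3=(1.8021, 0.3122, -1.3740)
step 15: x0=(-1.0474, -0.8498, -0.3336) x1=(0.6349, -0.6792, 2.3933) x2=(0.2310, -0.7935, -0.6566) x3=(1.8181, 0.3039, -1.3436)
step 16: x0=(-1.0095, -0.8668, -0.3738) x1=(0.6137, -0.6821, 2.4233) x2=(0.2260, -0.7872, -0.6330) x3=(1.8341, 0.2955, -1.3132)
step 17: x0=(-0.9713, -0.8837, -0.4142) x1=(0.5924, -0.6850, 2.4533) x2=(0.2204, -0.7807, -0.6092) x3=(1.8499, 0.2870, -1.2828)
step 18: x0=(-0.9325, -0.9006, -0.4547) x1=(0.5712, -0.6878, 2.4834) x2=(0.2140, -0.7742, -0.5851) x3=(1.8657, 0.2785, -1.2525)
step 19: x0=(-0.8933, -0.9174, -0.4953) x1=(0.5501, -0.6908, 2.5136) x2=(0.2068, -0.7676, -0.5608) x3=(1.8814, 0.2699, -1.2221)
step 20: x0=(-0.8534, -0.9342, -0.5361) x1=(0.5289, -0.6937, 2.5438) x2=(0.1986, -0.7609, -0.5365) x3=(1.8971, 0.2613, -1.1917)
step 21: x0=(-0.8130, -0.9509, -0.5768) x1=(0.5077, -0.6966, 2.5740) x2=(0.1894, -0.7543, -0.5121) x3=(1.9127, 0.2526, -1.1613)
step 22: x0=(-0.7718, -0.9676, -0.6176) x1=(0.4866, -0.6996, 2.6043) x2=(0.1791, -0.7478, -0.4877) x3=(1.9282, 0.2438, -1.1310)
step 23: x0=(-0.7299, -0.9840, -0.6583) x1=(0.4654, -0.7026, 2.6347) x2=(0.1674, -0.7416, -0.4635) x3=(1.9437, 0.2351, -1.1006)
step 24: x0=(-0.6873, -1.0003, -0.6989) x1=(0.4442, -0.7055, 2.6650) x2=(0.1545, -0.7356, -0.4395) x3=(1.9591, 0.2263, -1.0702)
step 25: x0=(-0.6438, -1.0163, -0.7392) x1=(0.4231, -0.7085, 2.6955) x2=(0.1401, -0.7299, -0.4161) x3=(1.9745, 0.2174, -1.0399)
step 26: x0=(-0.5994, -1.0320, -0.7792) x1=(0.4019, -0.7115, 2.7259) x2=(0.1243, -0.7248, -0.3933) x3=(1.9898, 0.2086, -1.0095)
step 27: x0=(-0.5543, -1.0474, -0.8187) x1=(0.3807, -0.7146, 2.7564) x2=(0.1072, -0.7202, -0.3713) x3=(2.0051, 0.1997, -0.9791)
step 28: x0=(-0.5084, -1.0624, -0.8578) x1=(0.3594, -0.7176, 2.7870) x2=(0.0887, -0.7163, -0.3504) x3=(2.0204, 0.1908, -0.9488)
step 29: x0=(-0.4617, -1.0769, -0.8961) x1=(0.3382, -0.7206, 2.8175) x2=(0.0690, -0.7131, -0.3306) x3=(2.0356, 0.1819, -0.9184)
step 30: x0=(-0.4145, -1.0911, -0.9338) x1=(0.3169, -0.7237, 2.8481) x2=(0.0482, -0.7107, -0.3122) x3=(2.0508, 0.1729, -0.8881)
step 31: x0=(-0.3668, -1.1048, -0.9707) x1=(0.2956, -0.7267, 2.8787) x2=(0.0266, -0.7092, -0.2953) x3=(2.0659, 0.1640, -0.8577)

(0.0266, -0.7092, -0.2953)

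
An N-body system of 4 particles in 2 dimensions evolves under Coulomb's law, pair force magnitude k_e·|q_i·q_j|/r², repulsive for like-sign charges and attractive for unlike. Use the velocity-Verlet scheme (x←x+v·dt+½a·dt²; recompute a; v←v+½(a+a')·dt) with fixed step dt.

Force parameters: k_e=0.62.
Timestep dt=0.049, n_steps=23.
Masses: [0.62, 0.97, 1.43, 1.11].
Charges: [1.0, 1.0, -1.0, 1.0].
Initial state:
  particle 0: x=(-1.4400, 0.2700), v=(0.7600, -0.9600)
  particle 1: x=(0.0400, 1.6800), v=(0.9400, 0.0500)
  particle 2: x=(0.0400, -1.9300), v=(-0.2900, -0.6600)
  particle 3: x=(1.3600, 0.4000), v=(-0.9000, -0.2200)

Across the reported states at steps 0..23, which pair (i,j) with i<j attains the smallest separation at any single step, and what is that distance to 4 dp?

step 0: x0=(-1.4400, 0.2700) x1=(0.0400, 1.6800) x2=(0.0400, -1.9300) x3=(1.3600, 0.4000)
step 1: x0=(-1.4030, 0.2226) x1=(0.0860, 1.6827) x2=(0.0258, -1.9622) x3=(1.3161, 0.3890)
step 2: x0=(-1.3666, 0.1745) x1=(0.1320, 1.6858) x2=(0.0116, -1.9940) x3=(1.2725, 0.3776)
step 3: x0=(-1.3306, 0.1257) x1=(0.1778, 1.6895) x2=(-0.0027, -2.0255) x3=(1.2294, 0.3656)
step 4: x0=(-1.2952, 0.0762) x1=(0.2236, 1.6937) x2=(-0.0169, -2.0567) x3=(1.1867, 0.3532)
step 5: x0=(-1.2603, 0.0260) x1=(0.2692, 1.6985) x2=(-0.0312, -2.0875) x3=(1.1444, 0.3402)
step 6: x0=(-1.2260, -0.0250) x1=(0.3147, 1.7039) x2=(-0.0455, -2.1180) x3=(1.1025, 0.3266)
step 7: x0=(-1.1921, -0.0768) x1=(0.3600, 1.7099) x2=(-0.0598, -2.1481) x3=(1.0610, 0.3125)
step 8: x0=(-1.1588, -0.1293) x1=(0.4053, 1.7166) x2=(-0.0742, -2.1778) x3=(1.0200, 0.2977)
step 9: x0=(-1.1260, -0.1827) x1=(0.4504, 1.7240) x2=(-0.0885, -2.2072) x3=(0.9793, 0.2823)
step 10: x0=(-1.0937, -0.2368) x1=(0.4955, 1.7321) x2=(-0.1029, -2.2362) x3=(0.9391, 0.2663)
step 11: x0=(-1.0620, -0.2918) x1=(0.5405, 1.7409) x2=(-0.1174, -2.2648) x3=(0.8993, 0.2496)
step 12: x0=(-1.0309, -0.3477) x1=(0.5855, 1.7505) x2=(-0.1318, -2.2931) x3=(0.8598, 0.2323)
step 13: x0=(-1.0003, -0.4046) x1=(0.6305, 1.7607) x2=(-0.1463, -2.3209) x3=(0.8207, 0.2143)
step 14: x0=(-0.9704, -0.4624) x1=(0.6756, 1.7717) x2=(-0.1608, -2.3483) x3=(0.7820, 0.1958)
step 15: x0=(-0.9410, -0.5212) x1=(0.7207, 1.7834) x2=(-0.1754, -2.3753) x3=(0.7436, 0.1767)
step 16: x0=(-0.9122, -0.5811) x1=(0.7658, 1.7957) x2=(-0.1900, -2.4019) x3=(0.7055, 0.1570)
step 17: x0=(-0.8841, -0.6421) x1=(0.8111, 1.8086) x2=(-0.2046, -2.4281) x3=(0.6677, 0.1369)
step 18: x0=(-0.8566, -0.7043) x1=(0.8565, 1.8222) x2=(-0.2193, -2.4537) x3=(0.6302, 0.1163)
step 19: x0=(-0.8297, -0.7678) x1=(0.9021, 1.8363) x2=(-0.2340, -2.4790) x3=(0.5930, 0.0953)
step 20: x0=(-0.8035, -0.8326) x1=(0.9478, 1.8510) x2=(-0.2488, -2.5037) x3=(0.5561, 0.0740)
step 21: x0=(-0.7779, -0.8988) x1=(0.9937, 1.8662) x2=(-0.2636, -2.5279) x3=(0.5195, 0.0523)
step 22: x0=(-0.7529, -0.9666) x1=(1.0397, 1.8819) x2=(-0.2785, -2.5516) x3=(0.4831, 0.0305)
step 23: x0=(-0.7286, -1.0360) x1=(1.0859, 1.8979) x2=(-0.2934, -2.5748) x3=(0.4470, 0.0084)

pair (1,3), distance 1.5315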